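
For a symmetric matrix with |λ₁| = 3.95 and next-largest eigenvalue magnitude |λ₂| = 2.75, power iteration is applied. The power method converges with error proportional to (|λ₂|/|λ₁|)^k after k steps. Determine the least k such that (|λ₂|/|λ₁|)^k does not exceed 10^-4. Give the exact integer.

26

|λ₂/λ₁| = 2.75/3.95 = 0.69620
Need k ≥ ln(10^-4) / ln(0.69620) = -9.2103 / -0.3621 ≈ 25.435
Smallest integer k satisfying the bound: 26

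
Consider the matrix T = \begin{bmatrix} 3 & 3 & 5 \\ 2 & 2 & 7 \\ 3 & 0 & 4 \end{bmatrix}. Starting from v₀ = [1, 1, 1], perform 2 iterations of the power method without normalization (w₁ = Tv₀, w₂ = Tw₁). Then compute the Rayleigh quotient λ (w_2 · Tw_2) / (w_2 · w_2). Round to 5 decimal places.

w1 = Tv₀ = (3·1 + 3·1 + 5·1; 2·1 + 2·1 + 7·1; 3·1 + 0·1 + 4·1) = (11, 11, 7)
w2 = Tw1 = (3·11 + 3·11 + 5·7; 2·11 + 2·11 + 7·7; 3·11 + 0·11 + 4·7) = (101, 93, 61)
Tw2 = (887, 815, 547)
w2·Tw2 = 101·887 + 93·815 + 61·547 = 198749; w2·w2 = 101·101 + 93·93 + 61·61 = 22571
λ ≈ 198749/22571 = 8.80550

λ ≈ 8.80550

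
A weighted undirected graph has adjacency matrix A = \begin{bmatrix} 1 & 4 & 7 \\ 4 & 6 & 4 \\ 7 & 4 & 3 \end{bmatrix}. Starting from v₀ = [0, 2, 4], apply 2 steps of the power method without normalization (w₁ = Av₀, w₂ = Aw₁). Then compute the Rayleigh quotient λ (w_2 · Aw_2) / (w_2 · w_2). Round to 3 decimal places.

13.177

w1 = Av₀ = (36, 28, 20)
w2 = Aw1 = (288, 392, 424)
Aw2 = (4824, 5200, 4856)
w2·Aw2 = 288·4824 + 392·5200 + 424·4856 = 5486656; w2·w2 = 288·288 + 392·392 + 424·424 = 416384
λ ≈ 5486656/416384 = 13.177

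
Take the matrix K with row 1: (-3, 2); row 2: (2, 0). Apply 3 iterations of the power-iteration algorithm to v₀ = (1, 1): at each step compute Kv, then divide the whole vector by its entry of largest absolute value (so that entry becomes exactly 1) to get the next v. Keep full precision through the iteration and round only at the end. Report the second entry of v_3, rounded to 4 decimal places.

Kv0 = (-1.00000, 2.00000); divide by 2.00000 → v1 = (-0.50000, 1.00000)
Kv1 = (3.50000, -1.00000); divide by 3.50000 → v2 = (1.00000, -0.28571)
Kv2 = (-3.57143, 2.00000); divide by -3.57143 → v3 = (1.00000, -0.56000)
Requested entry of v3: 14/-25 = -0.5600

-0.5600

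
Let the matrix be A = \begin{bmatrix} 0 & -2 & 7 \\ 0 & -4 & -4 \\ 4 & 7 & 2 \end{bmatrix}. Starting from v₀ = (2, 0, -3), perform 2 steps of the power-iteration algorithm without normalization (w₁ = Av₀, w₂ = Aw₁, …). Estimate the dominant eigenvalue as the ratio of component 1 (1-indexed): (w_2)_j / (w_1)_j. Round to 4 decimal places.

w1 = Av₀ = (0·2 + (-2)·0 + 7·(-3); 0·2 + (-4)·0 + (-4)·(-3); 4·2 + 7·0 + 2·(-3)) = (-21, 12, 2)
w2 = Aw1 = (0·(-21) + (-2)·12 + 7·2; 0·(-21) + (-4)·12 + (-4)·2; 4·(-21) + 7·12 + 2·2) = (-10, -56, 4)
Ratio at component: -10 / -21 = 0.4762

0.4762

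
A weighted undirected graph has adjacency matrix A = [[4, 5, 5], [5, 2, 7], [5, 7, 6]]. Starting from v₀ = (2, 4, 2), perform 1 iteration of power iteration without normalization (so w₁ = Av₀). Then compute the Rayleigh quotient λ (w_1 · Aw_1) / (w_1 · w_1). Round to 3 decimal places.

λ ≈ 15.375

w1 = Av₀ = (4·2 + 5·4 + 5·2; 5·2 + 2·4 + 7·2; 5·2 + 7·4 + 6·2) = (38, 32, 50)
Aw1 = (562, 604, 714)
w1·Aw1 = 38·562 + 32·604 + 50·714 = 76384; w1·w1 = 38·38 + 32·32 + 50·50 = 4968
λ ≈ 76384/4968 = 15.375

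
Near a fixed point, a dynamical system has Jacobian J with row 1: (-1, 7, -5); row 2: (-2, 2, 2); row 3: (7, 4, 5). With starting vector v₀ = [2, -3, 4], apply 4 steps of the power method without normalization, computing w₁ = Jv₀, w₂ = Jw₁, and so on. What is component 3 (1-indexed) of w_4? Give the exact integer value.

8480

w1 = Jv₀ = ((-1)·2 + 7·(-3) + (-5)·4; (-2)·2 + 2·(-3) + 2·4; 7·2 + 4·(-3) + 5·4) = (-43, -2, 22)
w2 = Jw1 = ((-1)·(-43) + 7·(-2) + (-5)·22; (-2)·(-43) + 2·(-2) + 2·22; 7·(-43) + 4·(-2) + 5·22) = (-81, 126, -199)
w3 = Jw2 = (1958, 16, -1058)
w4 = Jw3 = (3444, -6000, 8480)
The requested component of w4 is 8480.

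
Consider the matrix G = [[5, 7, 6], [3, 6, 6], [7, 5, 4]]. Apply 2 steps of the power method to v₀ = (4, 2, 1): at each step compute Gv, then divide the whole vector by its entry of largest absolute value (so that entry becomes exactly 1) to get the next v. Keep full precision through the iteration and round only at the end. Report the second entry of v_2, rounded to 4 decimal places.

0.8338

Gv0 = (40.00000, 30.00000, 42.00000); divide by 42.00000 → v1 = (0.95238, 0.71429, 1.00000)
Gv1 = (15.76190, 13.14286, 14.23810); divide by 15.76190 → v2 = (1.00000, 0.83384, 0.90332)
Requested entry of v2: 552/662 = 0.8338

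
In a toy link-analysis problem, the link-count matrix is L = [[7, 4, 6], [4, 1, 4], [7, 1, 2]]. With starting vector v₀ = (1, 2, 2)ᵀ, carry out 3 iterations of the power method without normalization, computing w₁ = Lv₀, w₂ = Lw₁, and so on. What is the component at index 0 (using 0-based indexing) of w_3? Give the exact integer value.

w1 = Lv₀ = (7·1 + 4·2 + 6·2; 4·1 + 1·2 + 4·2; 7·1 + 1·2 + 2·2) = (27, 14, 13)
w2 = Lw1 = (7·27 + 4·14 + 6·13; 4·27 + 1·14 + 4·13; 7·27 + 1·14 + 2·13) = (323, 174, 229)
w3 = Lw2 = (4331, 2382, 2893)
The requested component of w3 is 4331.

4331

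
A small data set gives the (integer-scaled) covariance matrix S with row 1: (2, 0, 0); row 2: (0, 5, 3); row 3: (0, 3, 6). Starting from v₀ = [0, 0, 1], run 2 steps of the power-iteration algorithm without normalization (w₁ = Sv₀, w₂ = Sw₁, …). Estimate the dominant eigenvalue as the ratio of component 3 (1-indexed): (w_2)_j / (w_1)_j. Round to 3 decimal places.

7.500

w1 = Sv₀ = (0, 3, 6)
w2 = Sw1 = (0, 33, 45)
Ratio at component: 45 / 6 = 7.500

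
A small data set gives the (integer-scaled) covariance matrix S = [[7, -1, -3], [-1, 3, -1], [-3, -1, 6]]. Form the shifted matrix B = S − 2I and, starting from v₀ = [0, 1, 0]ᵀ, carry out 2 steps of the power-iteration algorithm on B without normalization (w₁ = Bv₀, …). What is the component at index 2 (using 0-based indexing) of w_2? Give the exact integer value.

-2

B = S − 2I has rows (5, -1, -3); (-1, 1, -1); (-3, -1, 4)
w1 = Bv₀ = (5·0 + (-1)·1 + (-3)·0; (-1)·0 + 1·1 + (-1)·0; (-3)·0 + (-1)·1 + 4·0) = (-1, 1, -1)
w2 = Bw1 = (5·(-1) + (-1)·1 + (-3)·(-1); (-1)·(-1) + 1·1 + (-1)·(-1); (-3)·(-1) + (-1)·1 + 4·(-1)) = (-3, 3, -2)
Requested component of w2: -2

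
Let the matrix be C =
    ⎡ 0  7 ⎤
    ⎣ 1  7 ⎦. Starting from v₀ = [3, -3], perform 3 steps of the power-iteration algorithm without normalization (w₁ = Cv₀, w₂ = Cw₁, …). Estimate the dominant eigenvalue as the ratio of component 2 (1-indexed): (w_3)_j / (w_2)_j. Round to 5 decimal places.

w1 = Cv₀ = (-21, -18)
w2 = Cw1 = (-126, -147)
w3 = Cw2 = (-1029, -1155)
Ratio at component: -1155 / -147 = 7.85714

λ ≈ 7.85714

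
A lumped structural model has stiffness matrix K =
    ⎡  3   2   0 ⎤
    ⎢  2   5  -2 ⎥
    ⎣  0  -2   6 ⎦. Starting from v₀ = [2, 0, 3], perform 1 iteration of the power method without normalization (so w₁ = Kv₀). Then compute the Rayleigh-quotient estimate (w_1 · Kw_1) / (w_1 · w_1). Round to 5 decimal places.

w1 = Kv₀ = (3·2 + 2·0 + 0·3; 2·2 + 5·0 + (-2)·3; 0·2 + (-2)·0 + 6·3) = (6, -2, 18)
Kw1 = (14, -34, 112)
w1·Kw1 = 6·14 + (-2)·(-34) + 18·112 = 2168; w1·w1 = 6·6 + (-2)·(-2) + 18·18 = 364
λ ≈ 2168/364 = 5.95604

5.95604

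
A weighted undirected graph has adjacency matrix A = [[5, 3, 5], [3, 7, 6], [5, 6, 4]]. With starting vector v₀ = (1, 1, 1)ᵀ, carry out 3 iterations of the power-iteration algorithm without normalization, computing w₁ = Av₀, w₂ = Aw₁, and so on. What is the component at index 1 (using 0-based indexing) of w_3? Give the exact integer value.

3577

w1 = Av₀ = (5·1 + 3·1 + 5·1; 3·1 + 7·1 + 6·1; 5·1 + 6·1 + 4·1) = (13, 16, 15)
w2 = Aw1 = (5·13 + 3·16 + 5·15; 3·13 + 7·16 + 6·15; 5·13 + 6·16 + 4·15) = (188, 241, 221)
w3 = Aw2 = (2768, 3577, 3270)
The requested component of w3 is 3577.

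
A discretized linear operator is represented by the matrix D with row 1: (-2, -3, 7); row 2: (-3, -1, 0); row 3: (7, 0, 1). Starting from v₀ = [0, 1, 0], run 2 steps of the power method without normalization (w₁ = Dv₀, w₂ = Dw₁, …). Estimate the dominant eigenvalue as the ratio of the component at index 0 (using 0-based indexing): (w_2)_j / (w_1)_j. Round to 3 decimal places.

w1 = Dv₀ = (-3, -1, 0)
w2 = Dw1 = (9, 10, -21)
Ratio at component: 9 / -3 = -3.000

-3.000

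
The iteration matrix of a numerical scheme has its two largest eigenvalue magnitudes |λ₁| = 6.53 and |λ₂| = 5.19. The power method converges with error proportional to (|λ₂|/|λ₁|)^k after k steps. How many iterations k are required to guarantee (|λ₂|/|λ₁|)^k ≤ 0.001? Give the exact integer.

31

|λ₂/λ₁| = 5.19/6.53 = 0.79479
Need k ≥ ln(0.001) / ln(0.79479) = -6.9078 / -0.2297 ≈ 30.076
Smallest integer k satisfying the bound: 31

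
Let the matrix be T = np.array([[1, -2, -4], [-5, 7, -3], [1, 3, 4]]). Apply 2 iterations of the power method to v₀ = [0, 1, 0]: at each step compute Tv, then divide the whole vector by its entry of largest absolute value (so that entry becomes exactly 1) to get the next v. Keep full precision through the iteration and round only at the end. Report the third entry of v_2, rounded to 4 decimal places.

Tv0 = (-2.00000, 7.00000, 3.00000); divide by 7.00000 → v1 = (-0.28571, 1.00000, 0.42857)
Tv1 = (-4.00000, 7.14286, 4.42857); divide by 7.14286 → v2 = (-0.56000, 1.00000, 0.62000)
Requested entry of v2: 31/50 = 0.6200

0.6200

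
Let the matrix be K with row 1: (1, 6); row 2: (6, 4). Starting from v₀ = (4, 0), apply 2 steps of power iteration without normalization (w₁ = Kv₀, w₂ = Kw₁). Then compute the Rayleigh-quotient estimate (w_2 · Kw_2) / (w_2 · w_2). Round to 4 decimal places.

λ ≈ 8.0604

w1 = Kv₀ = (1·4 + 6·0; 6·4 + 4·0) = (4, 24)
w2 = Kw1 = (1·4 + 6·24; 6·4 + 4·24) = (148, 120)
Kw2 = (868, 1368)
w2·Kw2 = 148·868 + 120·1368 = 292624; w2·w2 = 148·148 + 120·120 = 36304
λ ≈ 292624/36304 = 8.0604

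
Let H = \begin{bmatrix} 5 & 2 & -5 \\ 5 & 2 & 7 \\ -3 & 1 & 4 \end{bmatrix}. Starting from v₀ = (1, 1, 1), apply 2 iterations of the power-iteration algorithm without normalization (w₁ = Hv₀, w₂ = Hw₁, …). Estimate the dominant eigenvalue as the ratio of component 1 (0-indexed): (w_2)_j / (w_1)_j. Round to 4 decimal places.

3.7143

w1 = Hv₀ = (5·1 + 2·1 + (-5)·1; 5·1 + 2·1 + 7·1; (-3)·1 + 1·1 + 4·1) = (2, 14, 2)
w2 = Hw1 = (5·2 + 2·14 + (-5)·2; 5·2 + 2·14 + 7·2; (-3)·2 + 1·14 + 4·2) = (28, 52, 16)
Ratio at component: 52 / 14 = 3.7143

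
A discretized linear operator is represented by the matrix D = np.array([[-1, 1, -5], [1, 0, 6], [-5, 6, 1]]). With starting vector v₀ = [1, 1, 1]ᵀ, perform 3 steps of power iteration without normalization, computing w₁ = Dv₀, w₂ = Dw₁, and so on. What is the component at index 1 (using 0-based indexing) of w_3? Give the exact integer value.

w1 = Dv₀ = ((-1)·1 + 1·1 + (-5)·1; 1·1 + 0·1 + 6·1; (-5)·1 + 6·1 + 1·1) = (-5, 7, 2)
w2 = Dw1 = ((-1)·(-5) + 1·7 + (-5)·2; 1·(-5) + 0·7 + 6·2; (-5)·(-5) + 6·7 + 1·2) = (2, 7, 69)
w3 = Dw2 = (-340, 416, 101)
The requested component of w3 is 416.

416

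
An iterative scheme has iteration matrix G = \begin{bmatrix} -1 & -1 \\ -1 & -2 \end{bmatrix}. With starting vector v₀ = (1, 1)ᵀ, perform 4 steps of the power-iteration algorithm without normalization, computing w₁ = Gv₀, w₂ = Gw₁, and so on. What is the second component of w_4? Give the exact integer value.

w1 = Gv₀ = ((-1)·1 + (-1)·1; (-1)·1 + (-2)·1) = (-2, -3)
w2 = Gw1 = ((-1)·(-2) + (-1)·(-3); (-1)·(-2) + (-2)·(-3)) = (5, 8)
w3 = Gw2 = (-13, -21)
w4 = Gw3 = (34, 55)
The requested component of w4 is 55.

55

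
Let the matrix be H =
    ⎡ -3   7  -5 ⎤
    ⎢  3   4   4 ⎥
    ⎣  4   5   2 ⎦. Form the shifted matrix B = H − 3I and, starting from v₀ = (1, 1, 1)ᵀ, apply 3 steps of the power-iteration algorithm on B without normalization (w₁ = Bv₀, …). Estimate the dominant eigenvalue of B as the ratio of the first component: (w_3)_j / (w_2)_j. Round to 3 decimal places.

-3.100

B = H − 3I has rows (-6, 7, -5); (3, 1, 4); (4, 5, -1)
w1 = Bv₀ = ((-6)·1 + 7·1 + (-5)·1; 3·1 + 1·1 + 4·1; 4·1 + 5·1 + (-1)·1) = (-4, 8, 8)
w2 = Bw1 = ((-6)·(-4) + 7·8 + (-5)·8; 3·(-4) + 1·8 + 4·8; 4·(-4) + 5·8 + (-1)·8) = (40, 28, 16)
w3 = Bw2 = (-124, 212, 284)
Ratio: -124/40 = -3.100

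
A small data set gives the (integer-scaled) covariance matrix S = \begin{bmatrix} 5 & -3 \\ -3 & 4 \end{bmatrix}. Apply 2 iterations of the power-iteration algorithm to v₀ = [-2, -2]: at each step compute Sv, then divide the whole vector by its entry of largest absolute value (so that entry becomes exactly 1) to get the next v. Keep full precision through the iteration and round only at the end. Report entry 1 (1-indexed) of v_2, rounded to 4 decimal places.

1.0000

Sv0 = (-4.00000, -2.00000); divide by -4.00000 → v1 = (1.00000, 0.50000)
Sv1 = (3.50000, -1.00000); divide by 3.50000 → v2 = (1.00000, -0.28571)
Requested entry of v2: -14/-14 = 1.0000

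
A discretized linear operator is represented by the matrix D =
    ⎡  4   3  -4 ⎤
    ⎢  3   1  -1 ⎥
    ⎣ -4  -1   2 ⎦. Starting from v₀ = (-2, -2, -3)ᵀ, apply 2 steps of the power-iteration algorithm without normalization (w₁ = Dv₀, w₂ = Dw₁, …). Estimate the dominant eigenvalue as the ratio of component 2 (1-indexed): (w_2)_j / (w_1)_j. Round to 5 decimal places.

w1 = Dv₀ = (-2, -5, 4)
w2 = Dw1 = (-39, -15, 21)
Ratio at component: -15 / -5 = 3.00000

3.00000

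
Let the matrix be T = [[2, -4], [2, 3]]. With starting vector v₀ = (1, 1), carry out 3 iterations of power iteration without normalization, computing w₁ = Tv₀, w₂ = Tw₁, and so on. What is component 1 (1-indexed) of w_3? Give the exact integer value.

w1 = Tv₀ = (2·1 + (-4)·1; 2·1 + 3·1) = (-2, 5)
w2 = Tw1 = (2·(-2) + (-4)·5; 2·(-2) + 3·5) = (-24, 11)
w3 = Tw2 = (-92, -15)
The requested component of w3 is -92.

-92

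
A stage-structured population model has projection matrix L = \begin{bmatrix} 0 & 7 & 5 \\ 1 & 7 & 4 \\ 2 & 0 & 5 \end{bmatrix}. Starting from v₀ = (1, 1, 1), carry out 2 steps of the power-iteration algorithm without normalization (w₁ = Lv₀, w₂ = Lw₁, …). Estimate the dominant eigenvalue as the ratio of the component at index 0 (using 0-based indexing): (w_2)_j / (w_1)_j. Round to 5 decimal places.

λ ≈ 9.91667

w1 = Lv₀ = (0·1 + 7·1 + 5·1; 1·1 + 7·1 + 4·1; 2·1 + 0·1 + 5·1) = (12, 12, 7)
w2 = Lw1 = (0·12 + 7·12 + 5·7; 1·12 + 7·12 + 4·7; 2·12 + 0·12 + 5·7) = (119, 124, 59)
Ratio at component: 119 / 12 = 9.91667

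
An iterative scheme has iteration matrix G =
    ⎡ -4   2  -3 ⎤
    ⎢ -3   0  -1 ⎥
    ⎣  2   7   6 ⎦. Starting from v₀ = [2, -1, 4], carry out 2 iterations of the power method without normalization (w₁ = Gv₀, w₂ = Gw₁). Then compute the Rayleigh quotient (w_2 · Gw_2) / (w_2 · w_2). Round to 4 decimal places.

1.6951

w1 = Gv₀ = ((-4)·2 + 2·(-1) + (-3)·4; (-3)·2 + 0·(-1) + (-1)·4; 2·2 + 7·(-1) + 6·4) = (-22, -10, 21)
w2 = Gw1 = ((-4)·(-22) + 2·(-10) + (-3)·21; (-3)·(-22) + 0·(-10) + (-1)·21; 2·(-22) + 7·(-10) + 6·21) = (5, 45, 12)
Gw2 = (34, -27, 397)
w2·Gw2 = 5·34 + 45·(-27) + 12·397 = 3719; w2·w2 = 5·5 + 45·45 + 12·12 = 2194
λ ≈ 3719/2194 = 1.6951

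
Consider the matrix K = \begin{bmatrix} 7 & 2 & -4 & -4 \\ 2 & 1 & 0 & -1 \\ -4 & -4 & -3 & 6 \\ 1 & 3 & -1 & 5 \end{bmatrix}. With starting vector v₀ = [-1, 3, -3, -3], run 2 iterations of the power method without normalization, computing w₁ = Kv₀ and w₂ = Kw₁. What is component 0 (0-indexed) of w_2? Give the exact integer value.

w1 = Kv₀ = (7·(-1) + 2·3 + (-4)·(-3) + (-4)·(-3); 2·(-1) + 1·3 + 0·(-3) + (-1)·(-3); (-4)·(-1) + (-4)·3 + (-3)·(-3) + 6·(-3); 1·(-1) + 3·3 + (-1)·(-3) + 5·(-3)) = (23, 4, -17, -4)
w2 = Kw1 = (7·23 + 2·4 + (-4)·(-17) + (-4)·(-4); 2·23 + 1·4 + 0·(-17) + (-1)·(-4); (-4)·23 + (-4)·4 + (-3)·(-17) + 6·(-4); 1·23 + 3·4 + (-1)·(-17) + 5·(-4)) = (253, 54, -81, 32)
The requested component of w2 is 253.

253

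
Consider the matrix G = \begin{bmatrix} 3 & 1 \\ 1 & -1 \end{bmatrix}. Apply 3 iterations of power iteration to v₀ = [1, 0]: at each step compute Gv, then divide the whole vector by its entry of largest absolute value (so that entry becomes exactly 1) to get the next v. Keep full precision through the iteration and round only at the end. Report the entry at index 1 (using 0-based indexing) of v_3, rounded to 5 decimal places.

Gv0 = (3.000000, 1.000000); divide by 3.000000 → v1 = (1.000000, 0.333333)
Gv1 = (3.333333, 0.666667); divide by 3.333333 → v2 = (1.000000, 0.200000)
Gv2 = (3.200000, 0.800000); divide by 3.200000 → v3 = (1.000000, 0.250000)
Requested entry of v3: 8/32 = 0.25000

0.25000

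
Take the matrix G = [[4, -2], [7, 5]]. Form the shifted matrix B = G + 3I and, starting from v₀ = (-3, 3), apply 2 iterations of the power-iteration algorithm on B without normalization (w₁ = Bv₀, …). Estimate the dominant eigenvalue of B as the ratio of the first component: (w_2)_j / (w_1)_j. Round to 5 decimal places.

B = G + 3I has rows (7, -2); (7, 8)
w1 = Bv₀ = (-27, 3)
w2 = Bw1 = (-195, -165)
Ratio: -195/-27 = 7.22222

μ ≈ 7.22222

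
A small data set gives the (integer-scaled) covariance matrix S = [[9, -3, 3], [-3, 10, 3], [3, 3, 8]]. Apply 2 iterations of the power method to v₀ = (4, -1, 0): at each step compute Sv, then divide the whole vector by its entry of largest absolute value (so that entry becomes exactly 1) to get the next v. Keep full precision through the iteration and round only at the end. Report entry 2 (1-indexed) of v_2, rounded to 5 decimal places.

Sv0 = (39.000000, -22.000000, 9.000000); divide by 39.000000 → v1 = (1.000000, -0.564103, 0.230769)
Sv1 = (11.384615, -7.948718, 3.153846); divide by 11.384615 → v2 = (1.000000, -0.698198, 0.277027)
Requested entry of v2: -310/444 = -0.69820

-0.69820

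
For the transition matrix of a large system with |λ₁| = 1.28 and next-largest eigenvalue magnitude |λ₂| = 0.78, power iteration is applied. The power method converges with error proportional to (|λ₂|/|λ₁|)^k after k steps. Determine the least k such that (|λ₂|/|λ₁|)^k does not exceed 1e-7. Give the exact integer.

|λ₂/λ₁| = 0.78/1.28 = 0.60938
Need k ≥ ln(1e-7) / ln(0.60938) = -16.1181 / -0.4953 ≈ 32.541
Smallest integer k satisfying the bound: 33

33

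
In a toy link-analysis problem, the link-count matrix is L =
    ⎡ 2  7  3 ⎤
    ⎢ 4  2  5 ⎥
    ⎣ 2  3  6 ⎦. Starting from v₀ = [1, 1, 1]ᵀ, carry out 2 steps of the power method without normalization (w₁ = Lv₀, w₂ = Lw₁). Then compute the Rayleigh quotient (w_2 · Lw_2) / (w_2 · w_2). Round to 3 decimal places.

λ ≈ 11.242

w1 = Lv₀ = (2·1 + 7·1 + 3·1; 4·1 + 2·1 + 5·1; 2·1 + 3·1 + 6·1) = (12, 11, 11)
w2 = Lw1 = (2·12 + 7·11 + 3·11; 4·12 + 2·11 + 5·11; 2·12 + 3·11 + 6·11) = (134, 125, 123)
Lw2 = (1512, 1401, 1381)
w2·Lw2 = 134·1512 + 125·1401 + 123·1381 = 547596; w2·w2 = 134·134 + 125·125 + 123·123 = 48710
λ ≈ 547596/48710 = 11.242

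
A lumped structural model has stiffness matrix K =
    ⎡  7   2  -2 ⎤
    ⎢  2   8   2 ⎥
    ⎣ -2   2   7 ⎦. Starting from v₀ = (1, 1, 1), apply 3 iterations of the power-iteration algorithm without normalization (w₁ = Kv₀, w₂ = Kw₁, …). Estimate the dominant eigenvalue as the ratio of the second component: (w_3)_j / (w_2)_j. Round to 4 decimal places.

λ ≈ 9.9032

w1 = Kv₀ = (7, 12, 7)
w2 = Kw1 = (59, 124, 59)
w3 = Kw2 = (543, 1228, 543)
Ratio at component: 1228 / 124 = 9.9032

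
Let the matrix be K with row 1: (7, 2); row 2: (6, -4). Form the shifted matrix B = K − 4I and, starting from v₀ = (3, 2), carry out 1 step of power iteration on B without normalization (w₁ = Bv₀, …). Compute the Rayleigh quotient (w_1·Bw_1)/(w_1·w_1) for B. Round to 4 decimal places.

3.9480

B = K − 4I has rows (3, 2); (6, -8)
w1 = Bv₀ = (3·3 + 2·2; 6·3 + (-8)·2) = (13, 2)
Bw1 = (43, 62)
w1·Bw1 = 683; w1·w1 = 173; μ ≈ 683/173 = 3.9480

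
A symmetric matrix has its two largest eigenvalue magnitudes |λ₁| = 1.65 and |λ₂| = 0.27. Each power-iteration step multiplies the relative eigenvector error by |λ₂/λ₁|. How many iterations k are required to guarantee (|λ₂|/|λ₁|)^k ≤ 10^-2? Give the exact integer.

3

|λ₂/λ₁| = 0.27/1.65 = 0.16364
Need k ≥ ln(10^-2) / ln(0.16364) = -4.6052 / -1.8101 ≈ 2.544
Smallest integer k satisfying the bound: 3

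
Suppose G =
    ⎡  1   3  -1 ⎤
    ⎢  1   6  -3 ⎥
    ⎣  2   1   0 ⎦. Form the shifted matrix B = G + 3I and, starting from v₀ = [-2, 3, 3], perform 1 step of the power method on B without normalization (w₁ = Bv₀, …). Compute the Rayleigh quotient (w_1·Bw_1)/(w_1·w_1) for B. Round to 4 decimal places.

B = G + 3I has rows (4, 3, -1); (1, 9, -3); (2, 1, 3)
w1 = Bv₀ = (4·(-2) + 3·3 + (-1)·3; 1·(-2) + 9·3 + (-3)·3; 2·(-2) + 1·3 + 3·3) = (-2, 16, 8)
Bw1 = (32, 118, 36)
w1·Bw1 = 2112; w1·w1 = 324; μ ≈ 2112/324 = 6.5185

μ ≈ 6.5185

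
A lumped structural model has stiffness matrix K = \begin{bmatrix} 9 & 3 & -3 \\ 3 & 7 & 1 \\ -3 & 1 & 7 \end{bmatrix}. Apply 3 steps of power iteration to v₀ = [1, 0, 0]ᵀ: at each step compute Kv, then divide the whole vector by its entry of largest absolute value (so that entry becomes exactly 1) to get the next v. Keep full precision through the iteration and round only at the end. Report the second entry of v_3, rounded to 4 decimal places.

0.4884

Kv0 = (9.00000, 3.00000, -3.00000); divide by 9.00000 → v1 = (1.00000, 0.33333, -0.33333)
Kv1 = (11.00000, 5.00000, -5.00000); divide by 11.00000 → v2 = (1.00000, 0.45455, -0.45455)
Kv2 = (11.72727, 5.72727, -5.72727); divide by 11.72727 → v3 = (1.00000, 0.48837, -0.48837)
Requested entry of v3: 567/1161 = 0.4884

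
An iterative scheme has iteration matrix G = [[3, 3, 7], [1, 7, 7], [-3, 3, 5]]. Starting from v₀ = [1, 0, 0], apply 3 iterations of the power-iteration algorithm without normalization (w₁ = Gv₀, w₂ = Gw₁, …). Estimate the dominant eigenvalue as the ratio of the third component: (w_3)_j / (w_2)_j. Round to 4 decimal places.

5.2857

w1 = Gv₀ = (3·1 + 3·0 + 7·0; 1·1 + 7·0 + 7·0; (-3)·1 + 3·0 + 5·0) = (3, 1, -3)
w2 = Gw1 = (3·3 + 3·1 + 7·(-3); 1·3 + 7·1 + 7·(-3); (-3)·3 + 3·1 + 5·(-3)) = (-9, -11, -21)
w3 = Gw2 = (-207, -233, -111)
Ratio at component: -111 / -21 = 5.2857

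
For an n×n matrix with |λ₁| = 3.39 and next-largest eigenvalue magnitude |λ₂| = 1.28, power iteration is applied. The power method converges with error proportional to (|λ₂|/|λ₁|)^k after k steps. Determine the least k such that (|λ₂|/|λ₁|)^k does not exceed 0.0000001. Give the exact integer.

|λ₂/λ₁| = 1.28/3.39 = 0.37758
Need k ≥ ln(0.0000001) / ln(0.37758) = -16.1181 / -0.9740 ≈ 16.549
Smallest integer k satisfying the bound: 17

17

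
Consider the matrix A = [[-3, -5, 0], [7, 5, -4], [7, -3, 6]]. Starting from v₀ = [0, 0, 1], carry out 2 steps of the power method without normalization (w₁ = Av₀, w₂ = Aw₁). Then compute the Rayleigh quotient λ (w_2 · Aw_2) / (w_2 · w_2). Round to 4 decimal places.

w1 = Av₀ = ((-3)·0 + (-5)·0 + 0·1; 7·0 + 5·0 + (-4)·1; 7·0 + (-3)·0 + 6·1) = (0, -4, 6)
w2 = Aw1 = ((-3)·0 + (-5)·(-4) + 0·6; 7·0 + 5·(-4) + (-4)·6; 7·0 + (-3)·(-4) + 6·6) = (20, -44, 48)
Aw2 = (160, -272, 560)
w2·Aw2 = 20·160 + (-44)·(-272) + 48·560 = 42048; w2·w2 = 20·20 + (-44)·(-44) + 48·48 = 4640
λ ≈ 42048/4640 = 9.0621

λ ≈ 9.0621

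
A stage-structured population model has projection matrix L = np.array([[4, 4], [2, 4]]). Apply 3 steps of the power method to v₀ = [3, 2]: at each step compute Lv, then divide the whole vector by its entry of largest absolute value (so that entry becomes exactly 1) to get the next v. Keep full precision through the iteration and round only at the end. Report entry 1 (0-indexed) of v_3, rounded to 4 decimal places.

0.7069

Lv0 = (20.00000, 14.00000); divide by 20.00000 → v1 = (1.00000, 0.70000)
Lv1 = (6.80000, 4.80000); divide by 6.80000 → v2 = (1.00000, 0.70588)
Lv2 = (6.82353, 4.82353); divide by 6.82353 → v3 = (1.00000, 0.70690)
Requested entry of v3: 656/928 = 0.7069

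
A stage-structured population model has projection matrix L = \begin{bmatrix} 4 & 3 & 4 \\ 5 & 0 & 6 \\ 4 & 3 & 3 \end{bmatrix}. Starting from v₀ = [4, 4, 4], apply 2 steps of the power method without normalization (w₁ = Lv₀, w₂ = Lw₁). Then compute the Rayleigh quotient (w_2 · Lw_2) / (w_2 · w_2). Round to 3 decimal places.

w1 = Lv₀ = (4·4 + 3·4 + 4·4; 5·4 + 0·4 + 6·4; 4·4 + 3·4 + 3·4) = (44, 44, 40)
w2 = Lw1 = (4·44 + 3·44 + 4·40; 5·44 + 0·44 + 6·40; 4·44 + 3·44 + 3·40) = (468, 460, 428)
Lw2 = (4964, 4908, 4536)
w2·Lw2 = 468·4964 + 460·4908 + 428·4536 = 6522240; w2·w2 = 468·468 + 460·460 + 428·428 = 613808
λ ≈ 6522240/613808 = 10.626

10.626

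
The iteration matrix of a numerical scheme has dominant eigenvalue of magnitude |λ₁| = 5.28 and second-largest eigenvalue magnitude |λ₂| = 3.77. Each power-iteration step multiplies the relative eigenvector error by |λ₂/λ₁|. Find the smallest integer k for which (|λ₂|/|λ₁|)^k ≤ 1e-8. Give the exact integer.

55

|λ₂/λ₁| = 3.77/5.28 = 0.71402
Need k ≥ ln(1e-8) / ln(0.71402) = -18.4207 / -0.3369 ≈ 54.685
Smallest integer k satisfying the bound: 55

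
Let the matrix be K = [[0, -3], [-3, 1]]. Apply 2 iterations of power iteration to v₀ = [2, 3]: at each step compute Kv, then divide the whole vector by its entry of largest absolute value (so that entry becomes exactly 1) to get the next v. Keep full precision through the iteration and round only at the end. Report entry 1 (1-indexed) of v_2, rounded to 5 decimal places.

0.37500

Kv0 = (-9.000000, -3.000000); divide by -9.000000 → v1 = (1.000000, 0.333333)
Kv1 = (-1.000000, -2.666667); divide by -2.666667 → v2 = (0.375000, 1.000000)
Requested entry of v2: 9/24 = 0.37500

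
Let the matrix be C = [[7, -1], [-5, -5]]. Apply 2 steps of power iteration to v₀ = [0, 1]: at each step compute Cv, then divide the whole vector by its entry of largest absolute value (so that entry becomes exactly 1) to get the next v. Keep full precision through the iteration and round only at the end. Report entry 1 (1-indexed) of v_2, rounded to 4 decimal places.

Cv0 = (-1.00000, -5.00000); divide by -5.00000 → v1 = (0.20000, 1.00000)
Cv1 = (0.40000, -6.00000); divide by -6.00000 → v2 = (-0.06667, 1.00000)
Requested entry of v2: -2/30 = -0.0667

-0.0667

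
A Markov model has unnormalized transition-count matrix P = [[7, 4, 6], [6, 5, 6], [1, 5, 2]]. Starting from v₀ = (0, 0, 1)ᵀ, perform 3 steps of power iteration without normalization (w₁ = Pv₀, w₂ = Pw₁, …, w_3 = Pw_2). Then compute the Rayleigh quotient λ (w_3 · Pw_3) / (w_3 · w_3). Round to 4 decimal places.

13.9976

w1 = Pv₀ = (6, 6, 2)
w2 = Pw1 = (78, 78, 40)
w3 = Pw2 = (1098, 1098, 548)
Pw3 = (15366, 15366, 7684)
w3·Pw3 = 1098·15366 + 1098·15366 + 548·7684 = 37954568; w3·w3 = 1098·1098 + 1098·1098 + 548·548 = 2711512
λ ≈ 37954568/2711512 = 13.9976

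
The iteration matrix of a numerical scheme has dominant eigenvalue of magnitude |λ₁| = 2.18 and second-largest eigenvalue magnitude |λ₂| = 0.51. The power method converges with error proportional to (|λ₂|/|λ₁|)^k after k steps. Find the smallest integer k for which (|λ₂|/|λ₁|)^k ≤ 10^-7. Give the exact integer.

12

|λ₂/λ₁| = 0.51/2.18 = 0.23394
Need k ≥ ln(10^-7) / ln(0.23394) = -16.1181 / -1.4527 ≈ 11.096
Smallest integer k satisfying the bound: 12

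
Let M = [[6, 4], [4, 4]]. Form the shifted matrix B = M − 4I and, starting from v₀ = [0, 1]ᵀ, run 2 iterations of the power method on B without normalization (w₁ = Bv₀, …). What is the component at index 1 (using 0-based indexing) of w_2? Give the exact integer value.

16

B = M − 4I has rows (2, 4); (4, 0)
w1 = Bv₀ = (2·0 + 4·1; 4·0 + 0·1) = (4, 0)
w2 = Bw1 = (2·4 + 4·0; 4·4 + 0·0) = (8, 16)
Requested component of w2: 16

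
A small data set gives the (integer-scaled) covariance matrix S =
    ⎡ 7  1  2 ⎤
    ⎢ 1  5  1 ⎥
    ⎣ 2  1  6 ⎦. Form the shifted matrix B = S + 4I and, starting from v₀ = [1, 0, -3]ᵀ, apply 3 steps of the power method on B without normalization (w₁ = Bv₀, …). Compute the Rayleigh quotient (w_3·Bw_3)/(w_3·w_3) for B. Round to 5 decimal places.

B = S + 4I has rows (11, 1, 2); (1, 9, 1); (2, 1, 10)
w1 = Bv₀ = (11·1 + 1·0 + 2·(-3); 1·1 + 9·0 + 1·(-3); 2·1 + 1·0 + 10·(-3)) = (5, -2, -28)
w2 = Bw1 = (11·5 + 1·(-2) + 2·(-28); 1·5 + 9·(-2) + 1·(-28); 2·5 + 1·(-2) + 10·(-28)) = (-3, -41, -272)
w3 = Bw2 = (-618, -644, -2767)
Bw3 = (-12976, -9181, -29550)
w3·Bw3 = 95696582; w3·w3 = 8452949; μ ≈ 95696582/8452949 = 11.32109

11.32109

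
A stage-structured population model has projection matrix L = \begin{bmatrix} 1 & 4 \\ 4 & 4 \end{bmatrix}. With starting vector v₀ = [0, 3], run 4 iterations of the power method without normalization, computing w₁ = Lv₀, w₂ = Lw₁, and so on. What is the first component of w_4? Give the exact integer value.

2940

w1 = Lv₀ = (1·0 + 4·3; 4·0 + 4·3) = (12, 12)
w2 = Lw1 = (1·12 + 4·12; 4·12 + 4·12) = (60, 96)
w3 = Lw2 = (444, 624)
w4 = Lw3 = (2940, 4272)
The requested component of w4 is 2940.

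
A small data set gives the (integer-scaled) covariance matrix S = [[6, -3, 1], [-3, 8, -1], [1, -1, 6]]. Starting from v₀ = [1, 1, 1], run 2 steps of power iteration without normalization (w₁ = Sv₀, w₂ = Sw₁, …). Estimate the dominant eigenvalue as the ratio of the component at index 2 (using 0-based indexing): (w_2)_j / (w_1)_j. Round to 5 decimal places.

w1 = Sv₀ = (6·1 + (-3)·1 + 1·1; (-3)·1 + 8·1 + (-1)·1; 1·1 + (-1)·1 + 6·1) = (4, 4, 6)
w2 = Sw1 = (6·4 + (-3)·4 + 1·6; (-3)·4 + 8·4 + (-1)·6; 1·4 + (-1)·4 + 6·6) = (18, 14, 36)
Ratio at component: 36 / 6 = 6.00000

λ ≈ 6.00000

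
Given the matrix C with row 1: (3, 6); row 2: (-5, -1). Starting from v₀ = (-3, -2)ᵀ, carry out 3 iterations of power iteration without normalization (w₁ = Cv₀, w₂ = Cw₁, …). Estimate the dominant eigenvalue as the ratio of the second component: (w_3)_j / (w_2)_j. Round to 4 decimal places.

λ ≈ -3.2159

w1 = Cv₀ = (3·(-3) + 6·(-2); (-5)·(-3) + (-1)·(-2)) = (-21, 17)
w2 = Cw1 = (3·(-21) + 6·17; (-5)·(-21) + (-1)·17) = (39, 88)
w3 = Cw2 = (645, -283)
Ratio at component: -283 / 88 = -3.2159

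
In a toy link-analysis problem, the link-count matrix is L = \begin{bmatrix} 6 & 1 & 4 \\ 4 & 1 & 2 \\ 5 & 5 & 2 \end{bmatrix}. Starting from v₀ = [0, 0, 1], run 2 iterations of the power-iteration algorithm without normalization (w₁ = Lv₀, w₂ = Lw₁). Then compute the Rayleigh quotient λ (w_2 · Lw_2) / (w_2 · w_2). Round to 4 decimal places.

w1 = Lv₀ = (6·0 + 1·0 + 4·1; 4·0 + 1·0 + 2·1; 5·0 + 5·0 + 2·1) = (4, 2, 2)
w2 = Lw1 = (6·4 + 1·2 + 4·2; 4·4 + 1·2 + 2·2; 5·4 + 5·2 + 2·2) = (34, 22, 34)
Lw2 = (362, 226, 348)
w2·Lw2 = 34·362 + 22·226 + 34·348 = 29112; w2·w2 = 34·34 + 22·22 + 34·34 = 2796
λ ≈ 29112/2796 = 10.4120

10.4120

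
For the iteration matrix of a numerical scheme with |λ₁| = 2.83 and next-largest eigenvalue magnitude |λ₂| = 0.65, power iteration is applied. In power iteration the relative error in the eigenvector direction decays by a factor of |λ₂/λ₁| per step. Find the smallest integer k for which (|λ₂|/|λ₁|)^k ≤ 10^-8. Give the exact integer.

13

|λ₂/λ₁| = 0.65/2.83 = 0.22968
Need k ≥ ln(10^-8) / ln(0.22968) = -18.4207 / -1.4711 ≈ 12.522
Smallest integer k satisfying the bound: 13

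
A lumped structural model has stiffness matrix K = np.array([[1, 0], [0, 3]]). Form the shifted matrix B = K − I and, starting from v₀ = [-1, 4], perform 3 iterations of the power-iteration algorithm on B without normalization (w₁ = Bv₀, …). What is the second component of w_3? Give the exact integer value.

32

B = K − I has rows (0, 0); (0, 2)
w1 = Bv₀ = (0·(-1) + 0·4; 0·(-1) + 2·4) = (0, 8)
w2 = Bw1 = (0·0 + 0·8; 0·0 + 2·8) = (0, 16)
w3 = Bw2 = (0, 32)
Requested component of w3: 32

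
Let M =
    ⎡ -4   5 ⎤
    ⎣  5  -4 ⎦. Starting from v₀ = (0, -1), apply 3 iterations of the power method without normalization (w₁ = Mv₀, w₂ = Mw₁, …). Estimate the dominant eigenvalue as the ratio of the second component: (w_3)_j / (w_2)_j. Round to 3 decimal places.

w1 = Mv₀ = ((-4)·0 + 5·(-1); 5·0 + (-4)·(-1)) = (-5, 4)
w2 = Mw1 = ((-4)·(-5) + 5·4; 5·(-5) + (-4)·4) = (40, -41)
w3 = Mw2 = (-365, 364)
Ratio at component: 364 / -41 = -8.878

λ ≈ -8.878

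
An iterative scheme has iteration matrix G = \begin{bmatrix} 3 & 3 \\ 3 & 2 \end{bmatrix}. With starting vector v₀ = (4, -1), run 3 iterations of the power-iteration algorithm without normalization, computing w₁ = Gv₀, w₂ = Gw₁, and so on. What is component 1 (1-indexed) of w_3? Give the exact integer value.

312

w1 = Gv₀ = (3·4 + 3·(-1); 3·4 + 2·(-1)) = (9, 10)
w2 = Gw1 = (3·9 + 3·10; 3·9 + 2·10) = (57, 47)
w3 = Gw2 = (312, 265)
The requested component of w3 is 312.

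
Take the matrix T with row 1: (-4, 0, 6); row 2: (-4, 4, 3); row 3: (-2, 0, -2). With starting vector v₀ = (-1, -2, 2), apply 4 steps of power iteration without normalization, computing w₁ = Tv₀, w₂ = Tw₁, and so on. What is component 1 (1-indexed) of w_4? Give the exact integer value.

704

w1 = Tv₀ = (16, 2, -2)
w2 = Tw1 = (-76, -62, -28)
w3 = Tw2 = (136, -28, 208)
w4 = Tw3 = (704, -32, -688)
The requested component of w4 is 704.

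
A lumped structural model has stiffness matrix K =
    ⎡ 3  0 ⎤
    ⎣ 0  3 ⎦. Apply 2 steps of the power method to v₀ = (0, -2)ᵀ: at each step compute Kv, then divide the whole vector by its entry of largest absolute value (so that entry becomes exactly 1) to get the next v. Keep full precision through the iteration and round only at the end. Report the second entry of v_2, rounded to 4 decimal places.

Kv0 = (0.00000, -6.00000); divide by -6.00000 → v1 = (0.00000, 1.00000)
Kv1 = (0.00000, 3.00000); divide by 3.00000 → v2 = (0.00000, 1.00000)
Requested entry of v2: -18/-18 = 1.0000

1.0000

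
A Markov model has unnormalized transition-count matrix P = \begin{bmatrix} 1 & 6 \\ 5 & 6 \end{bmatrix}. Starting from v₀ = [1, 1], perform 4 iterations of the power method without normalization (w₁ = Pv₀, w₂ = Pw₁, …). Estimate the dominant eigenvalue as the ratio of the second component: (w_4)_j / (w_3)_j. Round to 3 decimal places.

w1 = Pv₀ = (1·1 + 6·1; 5·1 + 6·1) = (7, 11)
w2 = Pw1 = (1·7 + 6·11; 5·7 + 6·11) = (73, 101)
w3 = Pw2 = (679, 971)
w4 = Pw3 = (6505, 9221)
Ratio at component: 9221 / 971 = 9.496

λ ≈ 9.496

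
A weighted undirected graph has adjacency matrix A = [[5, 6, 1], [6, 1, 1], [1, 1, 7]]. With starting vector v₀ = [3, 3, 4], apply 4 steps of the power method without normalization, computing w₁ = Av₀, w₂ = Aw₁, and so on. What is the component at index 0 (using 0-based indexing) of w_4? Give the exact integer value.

w1 = Av₀ = (5·3 + 6·3 + 1·4; 6·3 + 1·3 + 1·4; 1·3 + 1·3 + 7·4) = (37, 25, 34)
w2 = Aw1 = (5·37 + 6·25 + 1·34; 6·37 + 1·25 + 1·34; 1·37 + 1·25 + 7·34) = (369, 281, 300)
w3 = Aw2 = (3831, 2795, 2750)
w4 = Aw3 = (38675, 28531, 25876)
The requested component of w4 is 38675.

38675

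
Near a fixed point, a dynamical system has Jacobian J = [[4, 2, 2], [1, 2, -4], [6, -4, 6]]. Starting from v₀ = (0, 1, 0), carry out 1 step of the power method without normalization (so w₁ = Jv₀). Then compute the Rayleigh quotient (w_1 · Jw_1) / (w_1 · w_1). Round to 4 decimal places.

w1 = Jv₀ = (2, 2, -4)
Jw1 = (4, 22, -20)
w1·Jw1 = 2·4 + 2·22 + (-4)·(-20) = 132; w1·w1 = 2·2 + 2·2 + (-4)·(-4) = 24
λ ≈ 132/24 = 5.5000

λ ≈ 5.5000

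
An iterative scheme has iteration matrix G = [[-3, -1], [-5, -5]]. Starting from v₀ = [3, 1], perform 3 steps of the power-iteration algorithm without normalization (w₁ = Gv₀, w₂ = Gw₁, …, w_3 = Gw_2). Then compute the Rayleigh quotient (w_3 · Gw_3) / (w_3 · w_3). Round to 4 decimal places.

λ ≈ -6.4862

w1 = Gv₀ = ((-3)·3 + (-1)·1; (-5)·3 + (-5)·1) = (-10, -20)
w2 = Gw1 = ((-3)·(-10) + (-1)·(-20); (-5)·(-10) + (-5)·(-20)) = (50, 150)
w3 = Gw2 = (-300, -1000)
Gw3 = (1900, 6500)
w3·Gw3 = (-300)·1900 + (-1000)·6500 = -7070000; w3·w3 = (-300)·(-300) + (-1000)·(-1000) = 1090000
λ ≈ -7070000/1090000 = -6.4862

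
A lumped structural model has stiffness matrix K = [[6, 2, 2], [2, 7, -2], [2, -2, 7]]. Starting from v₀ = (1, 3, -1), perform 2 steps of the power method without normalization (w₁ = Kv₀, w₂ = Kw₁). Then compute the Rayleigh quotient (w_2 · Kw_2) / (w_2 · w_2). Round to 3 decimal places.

8.869

w1 = Kv₀ = (6·1 + 2·3 + 2·(-1); 2·1 + 7·3 + (-2)·(-1); 2·1 + (-2)·3 + 7·(-1)) = (10, 25, -11)
w2 = Kw1 = (6·10 + 2·25 + 2·(-11); 2·10 + 7·25 + (-2)·(-11); 2·10 + (-2)·25 + 7·(-11)) = (88, 217, -107)
Kw2 = (748, 1909, -1007)
w2·Kw2 = 88·748 + 217·1909 + (-107)·(-1007) = 587826; w2·w2 = 88·88 + 217·217 + (-107)·(-107) = 66282
λ ≈ 587826/66282 = 8.869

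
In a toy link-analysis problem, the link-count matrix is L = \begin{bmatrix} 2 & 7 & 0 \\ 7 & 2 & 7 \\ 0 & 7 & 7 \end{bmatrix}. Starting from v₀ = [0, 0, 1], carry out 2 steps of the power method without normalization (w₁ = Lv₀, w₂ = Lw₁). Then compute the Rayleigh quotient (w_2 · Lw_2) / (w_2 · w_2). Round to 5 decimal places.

λ ≈ 13.12270

w1 = Lv₀ = (0, 7, 7)
w2 = Lw1 = (49, 63, 98)
Lw2 = (539, 1155, 1127)
w2·Lw2 = 49·539 + 63·1155 + 98·1127 = 209622; w2·w2 = 49·49 + 63·63 + 98·98 = 15974
λ ≈ 209622/15974 = 13.12270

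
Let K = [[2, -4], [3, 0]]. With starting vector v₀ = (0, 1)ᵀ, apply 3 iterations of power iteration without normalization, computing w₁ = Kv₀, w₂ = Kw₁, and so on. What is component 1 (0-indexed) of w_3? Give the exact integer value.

-24

w1 = Kv₀ = (-4, 0)
w2 = Kw1 = (-8, -12)
w3 = Kw2 = (32, -24)
The requested component of w3 is -24.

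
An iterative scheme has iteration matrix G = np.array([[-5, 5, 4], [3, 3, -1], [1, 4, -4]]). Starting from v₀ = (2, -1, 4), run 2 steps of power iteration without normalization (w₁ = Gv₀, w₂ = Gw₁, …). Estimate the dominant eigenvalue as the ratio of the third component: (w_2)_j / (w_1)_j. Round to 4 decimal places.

w1 = Gv₀ = ((-5)·2 + 5·(-1) + 4·4; 3·2 + 3·(-1) + (-1)·4; 1·2 + 4·(-1) + (-4)·4) = (1, -1, -18)
w2 = Gw1 = ((-5)·1 + 5·(-1) + 4·(-18); 3·1 + 3·(-1) + (-1)·(-18); 1·1 + 4·(-1) + (-4)·(-18)) = (-82, 18, 69)
Ratio at component: 69 / -18 = -3.8333

-3.8333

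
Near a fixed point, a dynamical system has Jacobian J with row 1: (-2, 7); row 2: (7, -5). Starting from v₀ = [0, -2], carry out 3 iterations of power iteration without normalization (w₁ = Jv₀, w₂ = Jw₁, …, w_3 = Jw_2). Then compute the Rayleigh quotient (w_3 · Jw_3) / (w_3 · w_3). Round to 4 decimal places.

λ ≈ -10.6436

w1 = Jv₀ = ((-2)·0 + 7·(-2); 7·0 + (-5)·(-2)) = (-14, 10)
w2 = Jw1 = ((-2)·(-14) + 7·10; 7·(-14) + (-5)·10) = (98, -148)
w3 = Jw2 = (-1232, 1426)
Jw3 = (12446, -15754)
w3·Jw3 = (-1232)·12446 + 1426·(-15754) = -37798676; w3·w3 = (-1232)·(-1232) + 1426·1426 = 3551300
λ ≈ -37798676/3551300 = -10.6436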